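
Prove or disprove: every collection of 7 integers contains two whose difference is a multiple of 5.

Yes.

Partition the integers by their residue mod 5; there are 5 classes.
Placing 7 integers into 5 classes, some class receives at least two — say a and b.
Then a ≡ b (mod 5), i.e. 5 ∣ (a − b).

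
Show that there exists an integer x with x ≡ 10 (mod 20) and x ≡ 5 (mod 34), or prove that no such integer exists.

No such integer exists.

gcd(20, 34) = 2. If x ≡ 10 (mod 20) and x ≡ 5 (mod 34), then x ≡ 10 (mod 2) and x ≡ 5 (mod 2).
But 10 mod 2 = 0 while 5 mod 2 = 1, a contradiction.
So no integer satisfies both congruences.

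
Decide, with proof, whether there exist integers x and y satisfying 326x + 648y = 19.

No such integers exist.

Any value of 326x + 648y is a multiple of gcd(326, 648) = 2.
But 19 = 2·9 + 1, so 2 ∤ 19.
Hence no integers x, y satisfy the equation.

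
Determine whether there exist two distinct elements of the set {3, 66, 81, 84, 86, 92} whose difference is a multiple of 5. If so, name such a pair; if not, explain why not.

Both 66 and 81 leave remainder 1 on division by 5; their difference 15 = 3·5 is a multiple of 5.

66 and 81 are such a pair.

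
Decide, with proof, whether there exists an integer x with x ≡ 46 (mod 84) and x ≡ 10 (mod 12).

gcd(84, 12) = 12. A simultaneous solution exists iff 46 ≡ 10 (mod 12); here 46 mod 12 = 10 = 10 mod 12, so it does.
In fact x = 46 itself already satisfies 46 mod 12 = 10.
Check: 46 mod 84 = 46, 46 mod 12 = 10. ✓

x = 46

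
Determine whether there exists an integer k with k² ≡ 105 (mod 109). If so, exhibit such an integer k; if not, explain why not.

k = 43

k = 43 works: 43² = 1849, and 1849 − 105 = 1744 = 16·109.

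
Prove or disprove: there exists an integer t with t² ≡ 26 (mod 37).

t = 10 works: 10² = 100, and 100 − 26 = 74 = 2·37.

t = 10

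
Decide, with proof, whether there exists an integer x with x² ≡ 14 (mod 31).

x = 13 works: 13² = 169, and 169 − 14 = 155 = 5·31.

x = 13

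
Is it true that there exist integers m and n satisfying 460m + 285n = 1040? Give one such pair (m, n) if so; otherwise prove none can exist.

Every value of 460m + 285n is a multiple of gcd(460, 285) = 5; since 5 ∣ 1040, solutions exist.
Dividing through by 5 reduces the equation to 92m + 57n = 208.
Dividing repeatedly: 92 = 1·57 + 35, 57 = 1·35 + 22, 35 = 1·22 + 13, 22 = 1·13 + 9, 13 = 1·9 + 4, 9 = 2·4 + 1, 4 = 4·1 + 0.
Working back up the chain: 1 = 9 − 2·4 = 9 − 2·(13 − 1·9) = −2·13 + 3·9 = −2·13 + 3·(22 − 1·13) = 3·22 − 5·13 = 3·22 − 5·(35 − 1·22) = −5·35 + 8·22 = −5·35 + 8·(57 − 1·35) = 8·57 − 13·35 = 8·57 − 13·(92 − 1·57) = −13·92 + 21·57. So 92·(-13) + 57·21 = 1.
Scaling by 208 gives the particular solution (m, n) = (-2704, 4368).
Adding 48·57 to m and subtracting 48·92 from n gives the tidier solution (32, -48).
Indeed 460·32 + 285·(-48) = 14720 − 13680 = 1040.

m = 32, n = -48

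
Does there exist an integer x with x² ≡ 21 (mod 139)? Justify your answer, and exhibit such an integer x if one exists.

139 is prime, so by Euler's criterion 21 is a square mod 139 iff 21^((139−1)/2) = 21^69 ≡ 1 (mod 139).
Squaring successively (mod 139): 21^2 = 441 ≡ 24; 21^4 ≡ 24² = 576 ≡ 20; 21^8 ≡ 20² = 400 ≡ 122; 21^16 ≡ 122² = 14884 ≡ 11; 21^32 ≡ 11² = 121 ≡ 121; 21^64 ≡ 121² = 14641 ≡ 46.
Since 69 = 64 + 4 + 1, 21^69 ≡ 46 · 20 · 21; multiplying out mod 139: 46·20 = 920 ≡ 86, then 86·21 = 1806 ≡ 138. Thus 21^69 ≡ 138 ≡ −1 (mod 139).
By Euler's criterion 21 is a quadratic non-residue mod 139: no x satisfies x² ≡ 21 (mod 139).

There is no such integer.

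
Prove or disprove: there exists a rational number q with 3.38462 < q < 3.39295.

Multiplying by 18: 18·3.38462 = 60.92316 and 18·3.39295 = 61.07310, so the integer 61 lies strictly between them.
Dividing back, 3.38462 < 61/18 < 3.39295, and 61/18 is rational.

q = 61/18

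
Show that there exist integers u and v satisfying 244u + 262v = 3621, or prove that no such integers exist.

Any value of 244u + 262v is a multiple of gcd(244, 262) = 2.
However 3621 leaves remainder 1 on division by 2.
Hence no integers u, v satisfy the equation.

No, no such integers exist.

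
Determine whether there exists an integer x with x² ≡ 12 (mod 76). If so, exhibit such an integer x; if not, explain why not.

Reduce modulo 19, which divides 76: we would need x² ≡ 12 (mod 19).
Computing x² mod 19 for x = 0, 1, …, 9 (enough, by the symmetry x ↦ 19 − x) gives 0, 1, 4, 9, 16, 6, 17, 11, 7, 5.
So the quadratic residues mod 19 are {0, 1, 4, 5, 6, 7, 9, 11, 16, 17}, and 12 is not among them.
Hence no integer x has x² ≡ 12 (mod 76).

No such integer exists.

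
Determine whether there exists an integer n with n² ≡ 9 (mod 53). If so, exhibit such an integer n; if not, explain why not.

n = 50

Take n = 50. Then 50² = 2500 = 47·53 + 9, so 50² ≡ 9 (mod 53).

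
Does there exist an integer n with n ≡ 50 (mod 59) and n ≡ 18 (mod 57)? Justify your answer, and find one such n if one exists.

The moduli 59 and 57 are coprime, so by the Chinese Remainder Theorem a unique solution modulo 3363 exists.
Write n = 50 + 59t and require 50 + 59t ≡ 18 (mod 57), i.e. 59t ≡ 25 (mod 57).
59 ≡ 2 (mod 57), so this reads 2t ≡ 25 (mod 57). To invert 2 modulo 57: 57 = 28·2 + 1, 2 = 2·1 + 0, and unwinding, 1 = 57 − 28·2. Thus 2⁻¹ ≡ -28 ≡ 29 (mod 57).
Therefore t ≡ 29·25 = 725 ≡ 41 (mod 57).
With t = 41: n = 50 + 59·41 = 2469.
Check: 2469 mod 59 = 50, 2469 mod 57 = 18. ✓

n = 2469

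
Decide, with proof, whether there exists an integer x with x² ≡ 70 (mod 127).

x = 18

Take x = 18. Then 18² = 324 = 2·127 + 70, so 18² ≡ 70 (mod 127).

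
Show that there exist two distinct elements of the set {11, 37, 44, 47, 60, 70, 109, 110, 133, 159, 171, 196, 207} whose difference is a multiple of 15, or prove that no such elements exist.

Two integers differ by a multiple of 15 exactly when they have the same residue mod 15. The residues are 11↦11, 37↦7, 44↦14, 47↦2, 60↦0, 70↦10, 109↦4, 110↦5, 133↦13, 159↦9, 171↦6, 196↦1, 207↦12.
All 13 residues are distinct, so no two elements differ by a multiple of 15.

No, no such pair exists.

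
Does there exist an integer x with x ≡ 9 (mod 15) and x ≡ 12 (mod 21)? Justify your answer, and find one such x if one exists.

x = 54

The moduli are not coprime: gcd(15, 21) = 3. Compatibility requires 3 ∣ (12 − 9) = 3, which holds, so solutions exist.
Step through x = 9, 9 + 15, 9 + 2·15, …: the values 9, 24, 39, 54 reduce mod 21 to 9, 3, 18, 12. The value 54 hits 12.
Indeed 54 ≡ 9 (mod 15) and 54 ≡ 12 (mod 21).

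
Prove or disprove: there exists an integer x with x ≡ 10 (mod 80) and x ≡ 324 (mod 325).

No, no such integer exists.

Both moduli are multiples of 5 = gcd(80, 325), so any solution would satisfy x ≡ 10 and x ≡ 324 modulo 5 simultaneously.
However 10 ≡ 0 and 324 ≡ 4 (mod 5), and 0 ≠ 4.
Therefore no such x exists.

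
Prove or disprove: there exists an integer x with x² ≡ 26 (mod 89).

No such integer exists.

89 is prime, so by Euler's criterion 26 is a square mod 89 iff 26^((89−1)/2) = 26^44 ≡ 1 (mod 89).
Repeated squaring mod 89: 26^2 = 676 ≡ 53; 26^4 ≡ 53² = 2809 ≡ 50; 26^8 ≡ 50² = 2500 ≡ 8; 26^16 ≡ 8² = 64 ≡ 64; 26^32 ≡ 64² = 4096 ≡ 2.
Since 44 = 32 + 8 + 4, 26^44 ≡ 2 · 8 · 50; multiplying out mod 89: 2·8 = 16 ≡ 16, then 16·50 = 800 ≡ 88. Thus 26^44 ≡ 88 ≡ −1 (mod 89).
By Euler's criterion 26 is a quadratic non-residue mod 89: no x satisfies x² ≡ 26 (mod 89).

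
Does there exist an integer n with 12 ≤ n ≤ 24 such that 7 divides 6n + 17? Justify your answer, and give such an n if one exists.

n = 17 works, since 6·17 + 17 = 119 = 17·7.

n = 17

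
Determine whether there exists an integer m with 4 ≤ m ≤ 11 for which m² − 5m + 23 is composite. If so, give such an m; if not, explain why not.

There is no such integer m in that range.

The values for m = 4, 5, …, 11 are 19, 23, 29, 37, 47, 59, 73, 89, and each of these is prime.
So no value in the range makes the expression composite.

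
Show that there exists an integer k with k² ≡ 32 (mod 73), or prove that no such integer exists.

k = 55

Take k = 55. Then 55² = 3025 = 41·73 + 32, so 55² ≡ 32 (mod 73).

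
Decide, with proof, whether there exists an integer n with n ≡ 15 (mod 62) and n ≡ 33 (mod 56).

Here gcd(62, 56) = 2, and both 15 and 33 leave remainder 1 mod 2, so the system is consistent.
List candidates n ≡ 15 (mod 62): 15, 77, 139, 201. Modulo 56 these are 15, 21, 27, 33; 201 gives 33 as required.
Verify: 201 = 3·62 + 15 and 201 = 3·56 + 33. ✓

n = 201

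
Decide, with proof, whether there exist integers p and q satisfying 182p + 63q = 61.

Both 182 and 63 are divisible by gcd(182, 63) = 7, hence so is any combination 182p + 63q.
But 61 is not a multiple of 7 (it leaves remainder 5).
So the equation is unsolvable over ℤ.

No such integers exist.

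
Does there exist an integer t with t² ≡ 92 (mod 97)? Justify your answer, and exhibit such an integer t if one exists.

97 is prime, so by Euler's criterion 92 is a square mod 97 iff 92^((97−1)/2) = 92^48 ≡ 1 (mod 97).
Squaring successively (mod 97): 92^2 = 8464 ≡ 25; 92^4 ≡ 25² = 625 ≡ 43; 92^8 ≡ 43² = 1849 ≡ 6; 92^16 ≡ 6² = 36 ≡ 36; 92^32 ≡ 36² = 1296 ≡ 35.
Since 48 = 32 + 16, 92^48 ≡ 35 · 36; multiplying out mod 97: 35·36 = 1260 ≡ 96. Thus 92^48 ≡ 96 ≡ −1 (mod 97).
The value −1 means 92 is a non-residue modulo 97, so t² ≡ 92 (mod 97) is impossible.

There is no such integer.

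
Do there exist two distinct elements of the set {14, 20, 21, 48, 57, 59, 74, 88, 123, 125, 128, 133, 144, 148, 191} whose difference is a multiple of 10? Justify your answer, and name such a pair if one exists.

Reduce each element mod 10: 14↦4, 20↦0, 21↦1, 48↦8, 57↦7, 59↦9, 74↦4, 88↦8, 123↦3, 125↦5, 128↦8, 133↦3, 144↦4, 148↦8, 191↦1. The residue 4 repeats (at 14 and 74), and 74 − 14 = 60 = 6·10.

The pair (14, 74) works.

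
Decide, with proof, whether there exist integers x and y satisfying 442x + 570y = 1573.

There are no such integers.

gcd(442, 570) = 2, so every integer of the form 442x + 570y is a multiple of 2.
But 1573 is not a multiple of 2 (it leaves remainder 1).
So the equation is unsolvable over ℤ.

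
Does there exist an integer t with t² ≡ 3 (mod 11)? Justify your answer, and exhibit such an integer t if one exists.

Take t = 5. Then 5² = 25 = 2·11 + 3, so 5² ≡ 3 (mod 11).

t = 5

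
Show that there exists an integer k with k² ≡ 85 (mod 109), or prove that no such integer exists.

No such integer exists.

Apply Euler's criterion with the prime 109: 85 is a quadratic residue iff 85^54 ≡ 1 (mod 109), and a non-residue iff it is ≡ −1.
Squaring successively (mod 109): 85^2 = 7225 ≡ 31; 85^4 ≡ 31² = 961 ≡ 89; 85^8 ≡ 89² = 7921 ≡ 73; 85^16 ≡ 73² = 5329 ≡ 97; 85^32 ≡ 97² = 9409 ≡ 35.
Since 54 = 32 + 16 + 4 + 2, 85^54 ≡ 35 · 97 · 89 · 31; multiplying out mod 109: 35·97 = 3395 ≡ 16, then 16·89 = 1424 ≡ 7, then 7·31 = 217 ≡ 108. Thus 85^54 ≡ 108 ≡ −1 (mod 109).
By Euler's criterion 85 is a quadratic non-residue mod 109: no k satisfies k² ≡ 85 (mod 109).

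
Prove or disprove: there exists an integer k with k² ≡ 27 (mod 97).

k = 30

Take k = 30. Then 30² = 900 = 9·97 + 27, so 30² ≡ 27 (mod 97).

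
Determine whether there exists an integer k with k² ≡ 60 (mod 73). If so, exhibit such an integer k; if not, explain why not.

No such integer exists.

73 is prime, so by Euler's criterion 60 is a square mod 73 iff 60^((73−1)/2) = 60^36 ≡ 1 (mod 73).
Repeated squaring mod 73: 60^2 = 3600 ≡ 23; 60^4 ≡ 23² = 529 ≡ 18; 60^8 ≡ 18² = 324 ≡ 32; 60^16 ≡ 32² = 1024 ≡ 2; 60^32 ≡ 2² = 4 ≡ 4.
Since 36 = 32 + 4, 60^36 ≡ 4 · 18; multiplying out mod 73: 4·18 = 72 ≡ 72. Thus 60^36 ≡ 72 ≡ −1 (mod 73).
By Euler's criterion 60 is a quadratic non-residue mod 73: no k satisfies k² ≡ 60 (mod 73).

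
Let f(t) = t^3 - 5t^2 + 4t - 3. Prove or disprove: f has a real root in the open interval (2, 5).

Such a root exists.

f(2) = -7 and f(5) = 17, which have opposite signs.
f is continuous everywhere (it is a polynomial), in particular on [2, 5].
By the Intermediate Value Theorem, f takes the value 0 somewhere in the open interval.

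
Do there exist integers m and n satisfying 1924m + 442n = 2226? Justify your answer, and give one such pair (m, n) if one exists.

Both 1924 and 442 are divisible by gcd(1924, 442) = 26, hence so is any combination 1924m + 442n.
But 2226 is not a multiple of 26 (it leaves remainder 16).
Hence no integers m, n satisfy the equation.

There are no such integers.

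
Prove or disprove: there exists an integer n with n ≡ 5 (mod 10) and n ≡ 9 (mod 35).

No such integer exists.

Reduce both congruences modulo 5, which divides 10 and 35: they say n ≡ 5 (mod 5) and n ≡ 9 (mod 5).
However 5 ≡ 0 and 9 ≡ 4 (mod 5), and 0 ≠ 4.
Therefore no such n exists.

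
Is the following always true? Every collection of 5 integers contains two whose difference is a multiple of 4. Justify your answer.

True.

There are exactly 4 possible remainders on division by 4.
With 5 integers and only 4 classes, the pigeonhole principle forces two of them, say a and b, into the same class.
Equal remainders mean a − b ≡ 0 (mod 4), so 4 divides their difference.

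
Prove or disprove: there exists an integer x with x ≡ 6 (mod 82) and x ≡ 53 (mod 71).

x = 3532

The moduli 82 and 71 are coprime, so by the Chinese Remainder Theorem a unique solution modulo 5822 exists.
Write x = 6 + 82t and require 6 + 82t ≡ 53 (mod 71), i.e. 82t ≡ 47 (mod 71).
82 ≡ 11 (mod 71), so this reads 11t ≡ 47 (mod 71). To invert 11 modulo 71: 71 = 6·11 + 5, 11 = 2·5 + 1, 5 = 5·1 + 0, and unwinding, 1 = 11 − 2·5 = 11 − 2·(71 − 6·11) = −2·71 + 13·11. Thus 11⁻¹ ≡ 13 (mod 71).
Multiplying by 13: t ≡ 13·47 = 611 ≡ 43 (mod 71).
Taking t = 43 gives x = 6 + 82·43 = 3532.
Indeed 3532 ≡ 6 (mod 82) and 3532 ≡ 53 (mod 71).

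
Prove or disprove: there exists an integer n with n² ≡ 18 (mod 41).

n = 31 works: 31² = 961, and 961 − 18 = 943 = 23·41.

n = 31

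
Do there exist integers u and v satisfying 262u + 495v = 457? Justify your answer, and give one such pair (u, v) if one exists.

262 and 495 are coprime, so 262u + 495v ranges over all of ℤ.
Run the Euclidean algorithm on 495 and 262: 495 = 1·262 + 233, 262 = 1·233 + 29, 233 = 8·29 + 1, 29 = 29·1 + 0.
Unwinding: 1 = 233 − 8·29 = 233 − 8·(262 − 1·233) = −8·262 + 9·233 = −8·262 + 9·(495 − 1·262) = 9·495 − 17·262, i.e. 262·(-17) + 495·9 = 1.
Times 457: 262·(-7769) + 495·4113 = 457, so (-7769, 4113) solves it.
Adding 16·495 to u and subtracting 16·262 from v gives the tidier solution (151, -79).
Indeed 262·151 + 495·(-79) = 39562 − 39105 = 457.

u = 151, v = -79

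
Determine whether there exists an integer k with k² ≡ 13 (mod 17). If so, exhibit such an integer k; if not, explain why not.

k = 8 works: 8² = 64, and 64 − 13 = 51 = 3·17.

k = 8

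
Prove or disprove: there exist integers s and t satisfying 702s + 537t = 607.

No, no such integers exist.

gcd(702, 537) = 3, so every integer of the form 702s + 537t is a multiple of 3.
But 607 = 3·202 + 1, so 3 ∤ 607.
So the equation is unsolvable over ℤ.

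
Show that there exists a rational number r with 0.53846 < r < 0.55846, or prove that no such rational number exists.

r = 5/9

Look for a denominator N such that an integer falls strictly between N·0.53846 and N·0.55846. N = 9 works: 9·0.53846 = 4.84614 < 5 < 5.02614 = 9·0.55846.
Hence 5/9 is a rational number with 0.53846 < 5/9 < 0.55846.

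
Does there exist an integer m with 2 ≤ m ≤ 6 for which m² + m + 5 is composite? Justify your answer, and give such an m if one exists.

At m = 5: 5² + 5 + 5 = 35 = 5·7, which is composite.

m = 5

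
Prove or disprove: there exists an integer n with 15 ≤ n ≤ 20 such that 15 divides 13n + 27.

The values of 13n + 27 for n = 15, 16, …, 20 are 222, 235, 248, 261, 274, 287; reduced mod 15 these are 12, 10, 8, 6, 4, 2.
The residue 0 does not occur, so no n in [15, 20] makes 13n + 27 a multiple of 15.

No such integer n in that range exists.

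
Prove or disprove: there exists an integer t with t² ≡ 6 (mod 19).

t = 5

t = 5 works: 5² = 25, and 25 − 6 = 19 = 1·19.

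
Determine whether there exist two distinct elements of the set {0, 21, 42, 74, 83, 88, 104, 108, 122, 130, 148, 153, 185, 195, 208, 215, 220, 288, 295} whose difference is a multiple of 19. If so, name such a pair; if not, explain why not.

No, no such pair exists.

Two integers differ by a multiple of 19 exactly when they have the same residue mod 19. The residues are 0↦0, 21↦2, 42↦4, 74↦17, 83↦7, 88↦12, 104↦9, 108↦13, 122↦8, 130↦16, 148↦15, 153↦1, 185↦14, 195↦5, 208↦18, 215↦6, 220↦11, 288↦3, 295↦10.
No residue repeats among the 19 elements, so no pair has difference ≡ 0 (mod 19).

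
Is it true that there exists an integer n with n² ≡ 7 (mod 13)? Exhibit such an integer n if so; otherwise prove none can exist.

There is no such integer.

Since (13 − n)² ≡ n² (mod 13), it suffices to square n = 0, 1, …, 6: the residues are 0, 1, 4, 9, 3, 12, 10.
The set of squares mod 13 is therefore {0, 1, 3, 4, 9, 10, 12}, which does not contain 7.
Hence no integer n has n² ≡ 7 (mod 13).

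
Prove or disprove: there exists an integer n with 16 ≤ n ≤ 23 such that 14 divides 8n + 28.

n = 21

At n = 21 we get 8·21 + 28 = 196, and 196 = 14·14.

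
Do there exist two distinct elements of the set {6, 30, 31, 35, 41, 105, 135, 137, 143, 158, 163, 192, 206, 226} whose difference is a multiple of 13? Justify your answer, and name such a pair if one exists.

31 and 135 are such a pair.

Reduce each element mod 13: 6↦6, 30↦4, 31↦5, 35↦9, 41↦2, 105↦1, 135↦5, 137↦7, 143↦0, 158↦2, 163↦7, 192↦10, 206↦11, 226↦5. The residue 5 repeats (at 31 and 135), and 135 − 31 = 104 = 8·13.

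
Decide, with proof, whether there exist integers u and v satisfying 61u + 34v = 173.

u = 19, v = -29

Since gcd(61, 34) = 1, every integer is an integer combination of 61 and 34.
Run the Euclidean algorithm on 61 and 34: 61 = 1·34 + 27, 34 = 1·27 + 7, 27 = 3·7 + 6, 7 = 1·6 + 1, 6 = 6·1 + 0.
Unwinding: 1 = 7 − 1·6 = 7 − (27 − 3·7) = −27 + 4·7 = −27 + 4·(34 − 1·27) = 4·34 − 5·27 = 4·34 − 5·(61 − 1·34) = −5·61 + 9·34, i.e. 61·(-5) + 34·9 = 1.
Scaling by 173 gives the particular solution (u, v) = (-865, 1557).
Adding 26·34 to u and subtracting 26·61 from v gives the tidier solution (19, -29).
Check: 61·19 + 34·(-29) = 1159 − 986 = 173. ✓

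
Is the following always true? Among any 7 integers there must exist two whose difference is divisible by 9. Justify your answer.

Consider the 7 integers 19, 20, …, 25. They lie in distinct residue classes modulo 9, since 7 ≤ 9.
No two share a residue, so no pair has difference divisible by 9; the claim fails for this set.

No, the set {19, 20, 21, 22, 23, 24, 25} is a counterexample.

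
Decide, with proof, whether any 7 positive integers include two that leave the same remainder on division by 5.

Each integer lies in one of the 5 residue classes modulo 5.
Placing 7 integers into 5 classes, some class receives at least two — say a and b.
That is, a and b leave the same remainder on division by 5, as claimed.

Yes.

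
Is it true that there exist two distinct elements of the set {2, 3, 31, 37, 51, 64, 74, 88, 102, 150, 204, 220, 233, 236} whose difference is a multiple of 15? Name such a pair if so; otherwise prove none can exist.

No, no such pair exists.

Reduce each element modulo 15: 2↦2, 3↦3, 31↦1, 37↦7, 51↦6, 64↦4, 74↦14, 88↦13, 102↦12, 150↦0, 204↦9, 220↦10, 233↦8, 236↦11.
These 14 residues are pairwise different, hence no difference of two elements is divisible by 15.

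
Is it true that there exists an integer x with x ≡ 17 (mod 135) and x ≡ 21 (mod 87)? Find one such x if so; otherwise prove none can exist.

No, no such integer exists.

Both moduli are multiples of 3 = gcd(135, 87), so any solution would satisfy x ≡ 17 and x ≡ 21 modulo 3 simultaneously.
But 17 mod 3 = 2 while 21 mod 3 = 0, a contradiction.
Hence the system has no solution.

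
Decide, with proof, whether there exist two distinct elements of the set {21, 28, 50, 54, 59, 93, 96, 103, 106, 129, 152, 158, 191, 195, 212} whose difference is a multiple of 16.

No such pair exists.

Two integers differ by a multiple of 16 exactly when they have the same residue mod 16. The residues are 21↦5, 28↦12, 50↦2, 54↦6, 59↦11, 93↦13, 96↦0, 103↦7, 106↦10, 129↦1, 152↦8, 158↦14, 191↦15, 195↦3, 212↦4.
No residue repeats among the 15 elements, so no pair has difference ≡ 0 (mod 16).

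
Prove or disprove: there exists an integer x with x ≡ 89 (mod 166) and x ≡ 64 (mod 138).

Reduce both congruences modulo 2, which divides 166 and 138: they say x ≡ 89 (mod 2) and x ≡ 64 (mod 2).
These are incompatible: 89 − 64 = 25 is not divisible by 2.
Hence the system has no solution.

No such integer exists.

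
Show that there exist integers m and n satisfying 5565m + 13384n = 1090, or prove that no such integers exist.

There are no such integers.

Any value of 5565m + 13384n is a multiple of gcd(5565, 13384) = 7.
However 1090 leaves remainder 5 on division by 7.
Therefore 5565m + 13384n = 1090 has no solution in integers.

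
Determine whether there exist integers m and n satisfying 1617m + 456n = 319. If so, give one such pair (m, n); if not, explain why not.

Both 1617 and 456 are divisible by gcd(1617, 456) = 3, hence so is any combination 1617m + 456n.
But 319 is not a multiple of 3 (it leaves remainder 1).
So the equation is unsolvable over ℤ.

There are no such integers.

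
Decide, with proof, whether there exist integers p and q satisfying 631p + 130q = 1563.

631 and 130 are coprime, so 631p + 130q ranges over all of ℤ.
Run the Euclidean algorithm on 631 and 130: 631 = 4·130 + 111, 130 = 1·111 + 19, 111 = 5·19 + 16, 19 = 1·16 + 3, 16 = 5·3 + 1, 3 = 3·1 + 0.
Back-substituting, 1 = 16 − 5·3 = 16 − 5·(19 − 1·16) = −5·19 + 6·16 = −5·19 + 6·(111 − 5·19) = 6·111 − 35·19 = 6·111 − 35·(130 − 1·111) = −35·130 + 41·111 = −35·130 + 41·(631 − 4·130) = 41·631 − 199·130; that is, 631·41 + 130·(-199) = 1.
Scaling by 1563 gives the particular solution (p, q) = (64083, -311037).
Shifting by a multiple of (130, −631) keeps it a solution: p = 64083 − 492·130 = 123, q = -311037 + 492·631 = -585.
Indeed 631·123 + 130·(-585) = 77613 − 76050 = 1563.

p = 123, q = -585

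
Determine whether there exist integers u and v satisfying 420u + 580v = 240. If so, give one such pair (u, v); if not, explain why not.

Since gcd(420, 580) = 20 and 240 = 20·12, Bézout's identity guarantees a solution.
Dividing through by 20 reduces the equation to 21u + 29v = 12.
Run the Euclidean algorithm on 29 and 21: 29 = 1·21 + 8, 21 = 2·8 + 5, 8 = 1·5 + 3, 5 = 1·3 + 2, 3 = 1·2 + 1, 2 = 2·1 + 0.
Back-substituting, 1 = 3 − 1·2 = 3 − (5 − 1·3) = −5 + 2·3 = −5 + 2·(8 − 1·5) = 2·8 − 3·5 = 2·8 − 3·(21 − 2·8) = −3·21 + 8·8 = −3·21 + 8·(29 − 1·21) = 8·29 − 11·21; that is, 21·(-11) + 29·8 = 1.
Multiplying through by 12: u = (-11)·12 = -132, v = 8·12 = 96 is a solution.
Adding 5·29 to u and subtracting 5·21 from v gives the tidier solution (13, -9).
Check: 420·13 + 580·(-9) = 5460 − 5220 = 240. ✓

u = 13, v = -9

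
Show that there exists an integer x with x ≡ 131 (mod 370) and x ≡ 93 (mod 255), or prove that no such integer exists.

Reduce both congruences modulo 5, which divides 370 and 255: they say x ≡ 131 (mod 5) and x ≡ 93 (mod 5).
However 131 ≡ 1 and 93 ≡ 3 (mod 5), and 1 ≠ 3.
Hence the system has no solution.

No such integer exists.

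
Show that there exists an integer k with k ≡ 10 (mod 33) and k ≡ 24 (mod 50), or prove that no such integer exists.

k = 274

The moduli 33 and 50 are coprime, so by the Chinese Remainder Theorem a unique solution modulo 1650 exists.
Write k = 10 + 33t and require 10 + 33t ≡ 24 (mod 50), i.e. 33t ≡ 14 (mod 50).
To invert 33 modulo 50: 50 = 1·33 + 17, 33 = 1·17 + 16, 17 = 1·16 + 1, 16 = 16·1 + 0, and unwinding, 1 = 17 − 1·16 = 17 − (33 − 1·17) = −33 + 2·17 = −33 + 2·(50 − 1·33) = 2·50 − 3·33. Thus 33⁻¹ ≡ -3 ≡ 47 (mod 50).
Multiplying by 47: t ≡ 47·14 = 658 ≡ 8 (mod 50).
With t = 8: k = 10 + 33·8 = 274.
Indeed 274 ≡ 10 (mod 33) and 274 ≡ 24 (mod 50).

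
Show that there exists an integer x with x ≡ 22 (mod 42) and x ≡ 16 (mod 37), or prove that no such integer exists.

x = 904

Since 42 and 37 share no common factor, CRT says the pair of congruences has a solution (unique mod 1554).
Any solution of the first congruence is x = 22 + 42t; substituting into the second, 42t ≡ 16 − 22 ≡ 31 (mod 37).
42 ≡ 5 (mod 37), so this reads 5t ≡ 31 (mod 37). Invert 5 mod 37 by the Euclidean algorithm: 37 = 7·5 + 2, 5 = 2·2 + 1, 2 = 2·1 + 0; back-substituting, 1 = 5 − 2·2 = 5 − 2·(37 − 7·5) = −2·37 + 15·5. Hence 5·15 ≡ 1, so 5⁻¹ ≡ 15 (mod 37).
Multiplying by 15: t ≡ 15·31 = 465 ≡ 21 (mod 37).
Taking t = 21 gives x = 22 + 42·21 = 904.
Check: 904 mod 42 = 22, 904 mod 37 = 16. ✓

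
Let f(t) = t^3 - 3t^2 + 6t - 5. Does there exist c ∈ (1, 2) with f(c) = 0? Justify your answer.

f(1) = -1 and f(2) = 3, which have opposite signs.
Since f is a polynomial it is continuous on [1, 2].
By the Intermediate Value Theorem, f takes the value 0 somewhere in the open interval.

Such a root exists.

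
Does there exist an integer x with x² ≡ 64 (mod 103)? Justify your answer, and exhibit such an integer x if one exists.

Take x = 95. Then 95² = 9025 = 87·103 + 64, so 95² ≡ 64 (mod 103).

x = 95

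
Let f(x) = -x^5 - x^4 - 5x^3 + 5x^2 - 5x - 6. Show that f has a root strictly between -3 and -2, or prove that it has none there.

f has no root in that interval.

f(-3) = 351 and f(-2) = 80, both positive, so a sign-change argument is unavailable; we show f keeps this sign on the whole interval.
Substitute x = -2 − u, where 0 < u < 1 on the interval. Expanding, f(-2 − u) = u^5 + 9u^4 + 37u^3 + 91u^2 + 133u + 80.
All 6 nonzero coefficients of this polynomial in u are positive; hence for u > 0 the value is a sum of positive terms (the constant 80 among them).
Therefore f(x) > 0 throughout (-3, -2), and f has no zero there.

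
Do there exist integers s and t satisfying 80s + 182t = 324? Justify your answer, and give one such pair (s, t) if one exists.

Since gcd(80, 182) = 2 and 324 = 2·162, Bézout's identity guarantees a solution.
Dividing through by 2 reduces the equation to 40s + 91t = 162.
Euclidean algorithm: 91 = 2·40 + 11, 40 = 3·11 + 7, 11 = 1·7 + 4, 7 = 1·4 + 3, 4 = 1·3 + 1, 3 = 3·1 + 0.
Working back up the chain: 1 = 4 − 1·3 = 4 − (7 − 1·4) = −7 + 2·4 = −7 + 2·(11 − 1·7) = 2·11 − 3·7 = 2·11 − 3·(40 − 3·11) = −3·40 + 11·11 = −3·40 + 11·(91 − 2·40) = 11·91 − 25·40. So 40·(-25) + 91·11 = 1.
Multiplying through by 162: s = (-25)·162 = -4050, t = 11·162 = 1782 is a solution.
The general solution is s = -4050 + 91k, t = 1782 − 40k; taking k = 45 gives the smaller pair s = 45, t = -18.
Indeed 80·45 + 182·(-18) = 3600 − 3276 = 324.

s = 45, t = -18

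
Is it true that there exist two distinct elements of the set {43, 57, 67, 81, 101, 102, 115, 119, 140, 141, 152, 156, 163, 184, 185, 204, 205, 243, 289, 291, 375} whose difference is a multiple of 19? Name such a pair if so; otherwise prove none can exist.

43 mod 19 = 5 and 81 mod 19 = 5, so 81 − 43 = 38 = 2·19.

Yes: 43 and 81.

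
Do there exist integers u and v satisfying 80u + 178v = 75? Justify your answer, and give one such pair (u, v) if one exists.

There are no such integers.

Any value of 80u + 178v is a multiple of gcd(80, 178) = 2.
However 75 leaves remainder 1 on division by 2.
Therefore 80u + 178v = 75 has no solution in integers.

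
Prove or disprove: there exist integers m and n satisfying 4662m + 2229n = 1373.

Any value of 4662m + 2229n is a multiple of gcd(4662, 2229) = 3.
But 1373 = 3·457 + 2, so 3 ∤ 1373.
So the equation is unsolvable over ℤ.

No, no such integers exist.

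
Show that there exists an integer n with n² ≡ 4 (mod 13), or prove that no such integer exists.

n = 11

Take n = 11. Then 11² = 121 = 9·13 + 4, so 11² ≡ 4 (mod 13).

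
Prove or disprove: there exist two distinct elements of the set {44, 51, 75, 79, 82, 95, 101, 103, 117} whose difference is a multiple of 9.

No, no such pair exists.

Two integers differ by a multiple of 9 exactly when they have the same residue mod 9. The residues are 44↦8, 51↦6, 75↦3, 79↦7, 82↦1, 95↦5, 101↦2, 103↦4, 117↦0.
All 9 residues are distinct, so no two elements differ by a multiple of 9.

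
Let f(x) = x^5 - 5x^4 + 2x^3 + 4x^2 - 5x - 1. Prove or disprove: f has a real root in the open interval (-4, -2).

No.

The endpoint values f(-4) = -2349 and f(-2) = -103 are both negative. Claim: f(x) < 0 for every x in (-4, -2).
Substitute x = -2 − u, where 0 < u < 2 on the interval. Expanding, f(-2 − u) = -u^5 - 15u^4 - 82u^3 - 208u^2 - 243u - 103.
All 6 nonzero coefficients of this polynomial in u are negative; hence for u > 0 the value is a sum of negative terms (the constant -103 among them).
Therefore f(x) < 0 throughout (-4, -2), and f has no zero there.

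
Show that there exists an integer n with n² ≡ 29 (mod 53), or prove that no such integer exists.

n = 33

Take n = 33. Then 33² = 1089 = 20·53 + 29, so 33² ≡ 29 (mod 53).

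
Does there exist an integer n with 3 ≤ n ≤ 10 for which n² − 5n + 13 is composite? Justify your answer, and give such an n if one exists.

At n = 4: 4² − 5·4 + 13 = 9 = 3·3, which is composite.

n = 4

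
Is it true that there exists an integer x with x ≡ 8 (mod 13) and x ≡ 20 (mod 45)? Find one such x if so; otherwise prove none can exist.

gcd(13, 45) = 1, so the Chinese Remainder Theorem guarantees exactly one residue class mod 585 satisfying both.
Any solution of the first congruence is x = 8 + 13t; substituting into the second, 13t ≡ 20 − 8 ≡ 12 (mod 45).
Invert 13 mod 45 by the Euclidean algorithm: 45 = 3·13 + 6, 13 = 2·6 + 1, 6 = 6·1 + 0; back-substituting, 1 = 13 − 2·6 = 13 − 2·(45 − 3·13) = −2·45 + 7·13. Hence 13·7 ≡ 1, so 13⁻¹ ≡ 7 (mod 45).
Therefore t ≡ 7·12 = 84 ≡ 39 (mod 45).
Taking t = 39 gives x = 8 + 13·39 = 515.
Check: 515 mod 13 = 8, 515 mod 45 = 20. ✓

x = 515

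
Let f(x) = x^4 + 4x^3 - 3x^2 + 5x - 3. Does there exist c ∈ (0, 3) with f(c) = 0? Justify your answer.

Such a root exists.

f(0) = -3 and f(3) = 174, which have opposite signs.
As a polynomial, f is continuous on every closed interval.
By the Intermediate Value Theorem f must vanish at some point of (0, 3).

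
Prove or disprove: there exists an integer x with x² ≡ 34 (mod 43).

43 is prime, so by Euler's criterion 34 is a square mod 43 iff 34^((43−1)/2) = 34^21 ≡ 1 (mod 43).
Squaring successively (mod 43): 34^2 = 1156 ≡ 38; 34^4 ≡ 38² = 1444 ≡ 25; 34^8 ≡ 25² = 625 ≡ 23; 34^16 ≡ 23² = 529 ≡ 13.
Since 21 = 16 + 4 + 1, 34^21 ≡ 13 · 25 · 34; multiplying out mod 43: 13·25 = 325 ≡ 24, then 24·34 = 816 ≡ 42. Thus 34^21 ≡ 42 ≡ −1 (mod 43).
By Euler's criterion 34 is a quadratic non-residue mod 43: no x satisfies x² ≡ 34 (mod 43).

No, no such integer exists.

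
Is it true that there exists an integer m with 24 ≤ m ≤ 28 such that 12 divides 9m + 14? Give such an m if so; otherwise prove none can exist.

For m = 24, 25, …, 28 the values of 9m + 14 modulo 12 are 2, 11, 8, 5, 2 respectively.
The residue 0 does not occur, so no m in [24, 28] makes 9m + 14 a multiple of 12.

No, no such integer m in that range exists.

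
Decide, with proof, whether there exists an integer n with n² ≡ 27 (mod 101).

There is no such integer.

Apply Euler's criterion with the prime 101: 27 is a quadratic residue iff 27^50 ≡ 1 (mod 101), and a non-residue iff it is ≡ −1.
Squaring successively (mod 101): 27^2 = 729 ≡ 22; 27^4 ≡ 22² = 484 ≡ 80; 27^8 ≡ 80² = 6400 ≡ 37; 27^16 ≡ 37² = 1369 ≡ 56; 27^32 ≡ 56² = 3136 ≡ 5.
Since 50 = 32 + 16 + 2, 27^50 ≡ 5 · 56 · 22; multiplying out mod 101: 5·56 = 280 ≡ 78, then 78·22 = 1716 ≡ 100. Thus 27^50 ≡ 100 ≡ −1 (mod 101).
By Euler's criterion 27 is a quadratic non-residue mod 101: no n satisfies n² ≡ 27 (mod 101).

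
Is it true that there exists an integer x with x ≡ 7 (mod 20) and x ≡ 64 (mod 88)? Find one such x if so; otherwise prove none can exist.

Reduce both congruences modulo 4, which divides 20 and 88: they say x ≡ 7 (mod 4) and x ≡ 64 (mod 4).
However 7 ≡ 3 and 64 ≡ 0 (mod 4), and 3 ≠ 0.
So no integer satisfies both congruences.

There is no such integer.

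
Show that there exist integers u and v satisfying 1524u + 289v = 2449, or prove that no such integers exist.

Since gcd(1524, 289) = 1, every integer is an integer combination of 1524 and 289.
Run the Euclidean algorithm on 1524 and 289: 1524 = 5·289 + 79, 289 = 3·79 + 52, 79 = 1·52 + 27, 52 = 1·27 + 25, 27 = 1·25 + 2, 25 = 12·2 + 1, 2 = 2·1 + 0.
Working back up the chain: 1 = 25 − 12·2 = 25 − 12·(27 − 1·25) = −12·27 + 13·25 = −12·27 + 13·(52 − 1·27) = 13·52 − 25·27 = 13·52 − 25·(79 − 1·52) = −25·79 + 38·52 = −25·79 + 38·(289 − 3·79) = 38·289 − 139·79 = 38·289 − 139·(1524 − 5·289) = −139·1524 + 733·289. So 1524·(-139) + 289·733 = 1.
Multiplying through by 2449: u = (-139)·2449 = -340411, v = 733·2449 = 1795117 is a solution.
The general solution is u = -340411 + 289k, v = 1795117 − 1524k; taking k = 1178 gives the smaller pair u = 31, v = -155.
Check: 1524·31 + 289·(-155) = 47244 − 44795 = 2449. ✓

u = 31, v = -155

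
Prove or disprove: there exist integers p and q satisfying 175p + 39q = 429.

Since gcd(175, 39) = 1, every integer is an integer combination of 175 and 39.
Dividing repeatedly: 175 = 4·39 + 19, 39 = 2·19 + 1, 19 = 19·1 + 0.
Working back up the chain: 1 = 39 − 2·19 = 39 − 2·(175 − 4·39) = −2·175 + 9·39. So 175·(-2) + 39·9 = 1.
Times 429: 175·(-858) + 39·3861 = 429, so (-858, 3861) solves it.
The general solution is p = -858 + 39k, q = 3861 − 175k; taking k = 22 gives the smaller pair p = 0, q = 11.
Check: 175·0 + 39·11 = 0 + 429 = 429. ✓

p = 0, q = 11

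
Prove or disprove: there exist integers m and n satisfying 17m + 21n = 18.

Since gcd(17, 21) = 1, every integer is an integer combination of 17 and 21.
Dividing repeatedly: 21 = 1·17 + 4, 17 = 4·4 + 1, 4 = 4·1 + 0.
Back-substituting, 1 = 17 − 4·4 = 17 − 4·(21 − 1·17) = −4·21 + 5·17; that is, 17·5 + 21·(-4) = 1.
Scaling by 18 gives the particular solution (m, n) = (90, -72).
Shifting by a multiple of (21, −17) keeps it a solution: m = 90 − 4·21 = 6, n = -72 + 4·17 = -4.
Indeed 17·6 + 21·(-4) = 102 − 84 = 18.

m = 6, n = -4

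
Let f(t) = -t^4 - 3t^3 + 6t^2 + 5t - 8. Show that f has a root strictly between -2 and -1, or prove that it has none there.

f(-2) = 14 and f(-1) = -5, which have opposite signs.
Since f is a polynomial it is continuous on [-2, -1].
By the Intermediate Value Theorem, f takes the value 0 somewhere in the open interval.

Yes, f has a root in the interval.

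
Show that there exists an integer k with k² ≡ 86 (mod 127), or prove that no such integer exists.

No, no such integer exists.

Apply Euler's criterion with the prime 127: 86 is a quadratic residue iff 86^63 ≡ 1 (mod 127), and a non-residue iff it is ≡ −1.
Repeated squaring mod 127: 86^2 = 7396 ≡ 30; 86^4 ≡ 30² = 900 ≡ 11; 86^8 ≡ 11² = 121 ≡ 121; 86^16 ≡ 121² = 14641 ≡ 36; 86^32 ≡ 36² = 1296 ≡ 26.
Since 63 = 32 + 16 + 8 + 4 + 2 + 1, 86^63 ≡ 26 · 36 · 121 · 11 · 30 · 86; multiplying out mod 127: 26·36 = 936 ≡ 47, then 47·121 = 5687 ≡ 99, then 99·11 = 1089 ≡ 73, then 73·30 = 2190 ≡ 31, then 31·86 = 2666 ≡ 126. Thus 86^63 ≡ 126 ≡ −1 (mod 127).
The value −1 means 86 is a non-residue modulo 127, so k² ≡ 86 (mod 127) is impossible.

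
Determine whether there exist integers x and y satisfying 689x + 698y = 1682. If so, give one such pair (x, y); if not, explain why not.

x = 356, y = -349

689 and 698 are coprime, so 689x + 698y ranges over all of ℤ.
Euclidean algorithm: 698 = 1·689 + 9, 689 = 76·9 + 5, 9 = 1·5 + 4, 5 = 1·4 + 1, 4 = 4·1 + 0.
Unwinding: 1 = 5 − 1·4 = 5 − (9 − 1·5) = −9 + 2·5 = −9 + 2·(689 − 76·9) = 2·689 − 153·9 = 2·689 − 153·(698 − 1·689) = −153·698 + 155·689, i.e. 689·155 + 698·(-153) = 1.
Times 1682: 689·260710 + 698·(-257346) = 1682, so (260710, -257346) solves it.
Subtracting 373·698 from x and adding 373·689 to y gives the tidier solution (356, -349).
Indeed 689·356 + 698·(-349) = 245284 − 243602 = 1682.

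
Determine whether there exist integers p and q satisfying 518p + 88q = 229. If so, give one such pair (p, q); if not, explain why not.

Both 518 and 88 are divisible by gcd(518, 88) = 2, hence so is any combination 518p + 88q.
But 229 = 2·114 + 1, so 2 ∤ 229.
Therefore 518p + 88q = 229 has no solution in integers.

No, no such integers exist.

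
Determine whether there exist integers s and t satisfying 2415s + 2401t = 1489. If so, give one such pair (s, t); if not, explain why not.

No such integers exist.

Both 2415 and 2401 are divisible by gcd(2415, 2401) = 7, hence so is any combination 2415s + 2401t.
But 1489 = 7·212 + 5, so 7 ∤ 1489.
Therefore 2415s + 2401t = 1489 has no solution in integers.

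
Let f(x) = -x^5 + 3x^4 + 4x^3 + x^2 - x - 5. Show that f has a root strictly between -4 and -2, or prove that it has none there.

No such root exists.

The endpoint values f(-4) = 1551 and f(-2) = 49 are both positive. Claim: f(x) > 0 for every x in (-4, -2).
Substitute x = -2 − u, where 0 < u < 2 on the interval. Expanding, f(-2 − u) = u^5 + 13u^4 + 60u^3 + 129u^2 + 133u + 49.
The nonzero coefficients here are all positive, so for u > 0 every term is positive (or zero), and the constant term 49 is strictly positive.
So f is strictly positive on (-4, -2); no root exists in the interval.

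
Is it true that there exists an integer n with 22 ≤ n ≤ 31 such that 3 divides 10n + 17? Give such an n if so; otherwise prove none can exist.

At n = 22 we get 10·22 + 17 = 237, and 237 = 3·79.

n = 22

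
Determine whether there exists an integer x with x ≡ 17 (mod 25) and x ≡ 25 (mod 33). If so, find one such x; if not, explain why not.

x = 817

gcd(25, 33) = 1, so the Chinese Remainder Theorem guarantees exactly one residue class mod 825 satisfying both.
Write x = 17 + 25t and require 17 + 25t ≡ 25 (mod 33), i.e. 25t ≡ 8 (mod 33).
Note 25·4 = 100 ≡ 1 (mod 33) (as 100 − 1 = 3·33), so 25⁻¹ ≡ 4.
Therefore t ≡ 4·8 = 32 (mod 33).
Taking t = 32 gives x = 17 + 25·32 = 817.
Check: 817 mod 25 = 17, 817 mod 33 = 25. ✓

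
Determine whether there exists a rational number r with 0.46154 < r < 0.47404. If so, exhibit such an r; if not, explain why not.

Look for a denominator N such that an integer falls strictly between N·0.46154 and N·0.47404. N = 15 works: 15·0.46154 = 6.92310 < 7 < 7.11060 = 15·0.47404.
So r = 7/15 works: it is a ratio of integers, and dividing 15·0.46154 < 7 < 15·0.47404 through by 15 gives 0.46154 < 7/15 < 0.47404.

r = 7/15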